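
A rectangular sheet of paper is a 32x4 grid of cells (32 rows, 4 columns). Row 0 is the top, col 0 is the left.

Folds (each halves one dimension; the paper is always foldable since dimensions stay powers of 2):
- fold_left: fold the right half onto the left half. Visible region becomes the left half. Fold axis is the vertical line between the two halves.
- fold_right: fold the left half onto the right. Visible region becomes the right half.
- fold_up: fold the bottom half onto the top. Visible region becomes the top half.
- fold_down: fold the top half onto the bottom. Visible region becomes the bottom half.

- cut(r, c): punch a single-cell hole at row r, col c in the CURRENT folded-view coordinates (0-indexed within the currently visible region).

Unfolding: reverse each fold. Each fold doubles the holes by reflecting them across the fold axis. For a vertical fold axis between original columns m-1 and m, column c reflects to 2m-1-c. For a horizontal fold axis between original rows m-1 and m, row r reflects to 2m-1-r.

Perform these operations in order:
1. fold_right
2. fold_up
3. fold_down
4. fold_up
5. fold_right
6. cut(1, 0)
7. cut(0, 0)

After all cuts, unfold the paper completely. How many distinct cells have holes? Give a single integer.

Op 1 fold_right: fold axis v@2; visible region now rows[0,32) x cols[2,4) = 32x2
Op 2 fold_up: fold axis h@16; visible region now rows[0,16) x cols[2,4) = 16x2
Op 3 fold_down: fold axis h@8; visible region now rows[8,16) x cols[2,4) = 8x2
Op 4 fold_up: fold axis h@12; visible region now rows[8,12) x cols[2,4) = 4x2
Op 5 fold_right: fold axis v@3; visible region now rows[8,12) x cols[3,4) = 4x1
Op 6 cut(1, 0): punch at orig (9,3); cuts so far [(9, 3)]; region rows[8,12) x cols[3,4) = 4x1
Op 7 cut(0, 0): punch at orig (8,3); cuts so far [(8, 3), (9, 3)]; region rows[8,12) x cols[3,4) = 4x1
Unfold 1 (reflect across v@3): 4 holes -> [(8, 2), (8, 3), (9, 2), (9, 3)]
Unfold 2 (reflect across h@12): 8 holes -> [(8, 2), (8, 3), (9, 2), (9, 3), (14, 2), (14, 3), (15, 2), (15, 3)]
Unfold 3 (reflect across h@8): 16 holes -> [(0, 2), (0, 3), (1, 2), (1, 3), (6, 2), (6, 3), (7, 2), (7, 3), (8, 2), (8, 3), (9, 2), (9, 3), (14, 2), (14, 3), (15, 2), (15, 3)]
Unfold 4 (reflect across h@16): 32 holes -> [(0, 2), (0, 3), (1, 2), (1, 3), (6, 2), (6, 3), (7, 2), (7, 3), (8, 2), (8, 3), (9, 2), (9, 3), (14, 2), (14, 3), (15, 2), (15, 3), (16, 2), (16, 3), (17, 2), (17, 3), (22, 2), (22, 3), (23, 2), (23, 3), (24, 2), (24, 3), (25, 2), (25, 3), (30, 2), (30, 3), (31, 2), (31, 3)]
Unfold 5 (reflect across v@2): 64 holes -> [(0, 0), (0, 1), (0, 2), (0, 3), (1, 0), (1, 1), (1, 2), (1, 3), (6, 0), (6, 1), (6, 2), (6, 3), (7, 0), (7, 1), (7, 2), (7, 3), (8, 0), (8, 1), (8, 2), (8, 3), (9, 0), (9, 1), (9, 2), (9, 3), (14, 0), (14, 1), (14, 2), (14, 3), (15, 0), (15, 1), (15, 2), (15, 3), (16, 0), (16, 1), (16, 2), (16, 3), (17, 0), (17, 1), (17, 2), (17, 3), (22, 0), (22, 1), (22, 2), (22, 3), (23, 0), (23, 1), (23, 2), (23, 3), (24, 0), (24, 1), (24, 2), (24, 3), (25, 0), (25, 1), (25, 2), (25, 3), (30, 0), (30, 1), (30, 2), (30, 3), (31, 0), (31, 1), (31, 2), (31, 3)]

Answer: 64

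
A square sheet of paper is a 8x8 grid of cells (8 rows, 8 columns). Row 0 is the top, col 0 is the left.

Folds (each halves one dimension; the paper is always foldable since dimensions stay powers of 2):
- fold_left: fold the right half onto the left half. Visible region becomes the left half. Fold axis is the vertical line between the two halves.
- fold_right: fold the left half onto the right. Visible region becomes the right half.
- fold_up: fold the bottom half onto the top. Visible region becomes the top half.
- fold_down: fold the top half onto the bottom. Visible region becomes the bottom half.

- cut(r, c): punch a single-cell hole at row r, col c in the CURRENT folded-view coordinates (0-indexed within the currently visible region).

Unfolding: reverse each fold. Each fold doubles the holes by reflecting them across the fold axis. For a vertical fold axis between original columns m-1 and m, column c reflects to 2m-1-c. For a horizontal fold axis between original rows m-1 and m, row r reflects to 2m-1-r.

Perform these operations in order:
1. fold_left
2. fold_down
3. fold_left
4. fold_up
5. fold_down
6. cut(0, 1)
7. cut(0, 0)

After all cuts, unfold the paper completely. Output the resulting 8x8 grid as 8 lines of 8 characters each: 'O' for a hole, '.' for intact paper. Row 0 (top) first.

Answer: OOOOOOOO
OOOOOOOO
OOOOOOOO
OOOOOOOO
OOOOOOOO
OOOOOOOO
OOOOOOOO
OOOOOOOO

Derivation:
Op 1 fold_left: fold axis v@4; visible region now rows[0,8) x cols[0,4) = 8x4
Op 2 fold_down: fold axis h@4; visible region now rows[4,8) x cols[0,4) = 4x4
Op 3 fold_left: fold axis v@2; visible region now rows[4,8) x cols[0,2) = 4x2
Op 4 fold_up: fold axis h@6; visible region now rows[4,6) x cols[0,2) = 2x2
Op 5 fold_down: fold axis h@5; visible region now rows[5,6) x cols[0,2) = 1x2
Op 6 cut(0, 1): punch at orig (5,1); cuts so far [(5, 1)]; region rows[5,6) x cols[0,2) = 1x2
Op 7 cut(0, 0): punch at orig (5,0); cuts so far [(5, 0), (5, 1)]; region rows[5,6) x cols[0,2) = 1x2
Unfold 1 (reflect across h@5): 4 holes -> [(4, 0), (4, 1), (5, 0), (5, 1)]
Unfold 2 (reflect across h@6): 8 holes -> [(4, 0), (4, 1), (5, 0), (5, 1), (6, 0), (6, 1), (7, 0), (7, 1)]
Unfold 3 (reflect across v@2): 16 holes -> [(4, 0), (4, 1), (4, 2), (4, 3), (5, 0), (5, 1), (5, 2), (5, 3), (6, 0), (6, 1), (6, 2), (6, 3), (7, 0), (7, 1), (7, 2), (7, 3)]
Unfold 4 (reflect across h@4): 32 holes -> [(0, 0), (0, 1), (0, 2), (0, 3), (1, 0), (1, 1), (1, 2), (1, 3), (2, 0), (2, 1), (2, 2), (2, 3), (3, 0), (3, 1), (3, 2), (3, 3), (4, 0), (4, 1), (4, 2), (4, 3), (5, 0), (5, 1), (5, 2), (5, 3), (6, 0), (6, 1), (6, 2), (6, 3), (7, 0), (7, 1), (7, 2), (7, 3)]
Unfold 5 (reflect across v@4): 64 holes -> [(0, 0), (0, 1), (0, 2), (0, 3), (0, 4), (0, 5), (0, 6), (0, 7), (1, 0), (1, 1), (1, 2), (1, 3), (1, 4), (1, 5), (1, 6), (1, 7), (2, 0), (2, 1), (2, 2), (2, 3), (2, 4), (2, 5), (2, 6), (2, 7), (3, 0), (3, 1), (3, 2), (3, 3), (3, 4), (3, 5), (3, 6), (3, 7), (4, 0), (4, 1), (4, 2), (4, 3), (4, 4), (4, 5), (4, 6), (4, 7), (5, 0), (5, 1), (5, 2), (5, 3), (5, 4), (5, 5), (5, 6), (5, 7), (6, 0), (6, 1), (6, 2), (6, 3), (6, 4), (6, 5), (6, 6), (6, 7), (7, 0), (7, 1), (7, 2), (7, 3), (7, 4), (7, 5), (7, 6), (7, 7)]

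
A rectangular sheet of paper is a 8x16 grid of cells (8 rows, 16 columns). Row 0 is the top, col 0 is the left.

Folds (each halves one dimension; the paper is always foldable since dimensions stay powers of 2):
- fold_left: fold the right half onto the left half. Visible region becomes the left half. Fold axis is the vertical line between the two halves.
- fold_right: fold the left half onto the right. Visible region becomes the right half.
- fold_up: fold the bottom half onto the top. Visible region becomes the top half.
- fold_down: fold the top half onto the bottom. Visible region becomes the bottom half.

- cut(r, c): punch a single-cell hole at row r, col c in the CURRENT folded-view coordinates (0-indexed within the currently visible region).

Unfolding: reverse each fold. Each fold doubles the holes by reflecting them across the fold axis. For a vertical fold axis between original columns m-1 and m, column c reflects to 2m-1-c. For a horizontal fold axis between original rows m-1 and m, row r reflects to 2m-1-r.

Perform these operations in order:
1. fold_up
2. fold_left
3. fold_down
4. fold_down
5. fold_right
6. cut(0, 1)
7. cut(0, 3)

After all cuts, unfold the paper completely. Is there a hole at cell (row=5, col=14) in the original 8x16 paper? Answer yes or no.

Answer: no

Derivation:
Op 1 fold_up: fold axis h@4; visible region now rows[0,4) x cols[0,16) = 4x16
Op 2 fold_left: fold axis v@8; visible region now rows[0,4) x cols[0,8) = 4x8
Op 3 fold_down: fold axis h@2; visible region now rows[2,4) x cols[0,8) = 2x8
Op 4 fold_down: fold axis h@3; visible region now rows[3,4) x cols[0,8) = 1x8
Op 5 fold_right: fold axis v@4; visible region now rows[3,4) x cols[4,8) = 1x4
Op 6 cut(0, 1): punch at orig (3,5); cuts so far [(3, 5)]; region rows[3,4) x cols[4,8) = 1x4
Op 7 cut(0, 3): punch at orig (3,7); cuts so far [(3, 5), (3, 7)]; region rows[3,4) x cols[4,8) = 1x4
Unfold 1 (reflect across v@4): 4 holes -> [(3, 0), (3, 2), (3, 5), (3, 7)]
Unfold 2 (reflect across h@3): 8 holes -> [(2, 0), (2, 2), (2, 5), (2, 7), (3, 0), (3, 2), (3, 5), (3, 7)]
Unfold 3 (reflect across h@2): 16 holes -> [(0, 0), (0, 2), (0, 5), (0, 7), (1, 0), (1, 2), (1, 5), (1, 7), (2, 0), (2, 2), (2, 5), (2, 7), (3, 0), (3, 2), (3, 5), (3, 7)]
Unfold 4 (reflect across v@8): 32 holes -> [(0, 0), (0, 2), (0, 5), (0, 7), (0, 8), (0, 10), (0, 13), (0, 15), (1, 0), (1, 2), (1, 5), (1, 7), (1, 8), (1, 10), (1, 13), (1, 15), (2, 0), (2, 2), (2, 5), (2, 7), (2, 8), (2, 10), (2, 13), (2, 15), (3, 0), (3, 2), (3, 5), (3, 7), (3, 8), (3, 10), (3, 13), (3, 15)]
Unfold 5 (reflect across h@4): 64 holes -> [(0, 0), (0, 2), (0, 5), (0, 7), (0, 8), (0, 10), (0, 13), (0, 15), (1, 0), (1, 2), (1, 5), (1, 7), (1, 8), (1, 10), (1, 13), (1, 15), (2, 0), (2, 2), (2, 5), (2, 7), (2, 8), (2, 10), (2, 13), (2, 15), (3, 0), (3, 2), (3, 5), (3, 7), (3, 8), (3, 10), (3, 13), (3, 15), (4, 0), (4, 2), (4, 5), (4, 7), (4, 8), (4, 10), (4, 13), (4, 15), (5, 0), (5, 2), (5, 5), (5, 7), (5, 8), (5, 10), (5, 13), (5, 15), (6, 0), (6, 2), (6, 5), (6, 7), (6, 8), (6, 10), (6, 13), (6, 15), (7, 0), (7, 2), (7, 5), (7, 7), (7, 8), (7, 10), (7, 13), (7, 15)]
Holes: [(0, 0), (0, 2), (0, 5), (0, 7), (0, 8), (0, 10), (0, 13), (0, 15), (1, 0), (1, 2), (1, 5), (1, 7), (1, 8), (1, 10), (1, 13), (1, 15), (2, 0), (2, 2), (2, 5), (2, 7), (2, 8), (2, 10), (2, 13), (2, 15), (3, 0), (3, 2), (3, 5), (3, 7), (3, 8), (3, 10), (3, 13), (3, 15), (4, 0), (4, 2), (4, 5), (4, 7), (4, 8), (4, 10), (4, 13), (4, 15), (5, 0), (5, 2), (5, 5), (5, 7), (5, 8), (5, 10), (5, 13), (5, 15), (6, 0), (6, 2), (6, 5), (6, 7), (6, 8), (6, 10), (6, 13), (6, 15), (7, 0), (7, 2), (7, 5), (7, 7), (7, 8), (7, 10), (7, 13), (7, 15)]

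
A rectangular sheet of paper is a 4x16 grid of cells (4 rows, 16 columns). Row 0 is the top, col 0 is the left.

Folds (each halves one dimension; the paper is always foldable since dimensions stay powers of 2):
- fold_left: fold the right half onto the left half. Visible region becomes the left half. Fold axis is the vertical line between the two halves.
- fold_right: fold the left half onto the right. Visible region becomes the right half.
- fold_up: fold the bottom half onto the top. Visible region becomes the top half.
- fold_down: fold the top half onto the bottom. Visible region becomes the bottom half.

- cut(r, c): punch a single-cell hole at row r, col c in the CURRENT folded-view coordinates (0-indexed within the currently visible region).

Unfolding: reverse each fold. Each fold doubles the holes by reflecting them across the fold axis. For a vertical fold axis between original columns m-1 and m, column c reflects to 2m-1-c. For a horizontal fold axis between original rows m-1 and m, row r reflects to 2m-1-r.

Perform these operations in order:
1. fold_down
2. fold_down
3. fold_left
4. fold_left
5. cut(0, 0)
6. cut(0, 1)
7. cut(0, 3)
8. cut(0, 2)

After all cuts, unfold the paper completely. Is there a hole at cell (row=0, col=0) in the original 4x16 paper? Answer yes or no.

Answer: yes

Derivation:
Op 1 fold_down: fold axis h@2; visible region now rows[2,4) x cols[0,16) = 2x16
Op 2 fold_down: fold axis h@3; visible region now rows[3,4) x cols[0,16) = 1x16
Op 3 fold_left: fold axis v@8; visible region now rows[3,4) x cols[0,8) = 1x8
Op 4 fold_left: fold axis v@4; visible region now rows[3,4) x cols[0,4) = 1x4
Op 5 cut(0, 0): punch at orig (3,0); cuts so far [(3, 0)]; region rows[3,4) x cols[0,4) = 1x4
Op 6 cut(0, 1): punch at orig (3,1); cuts so far [(3, 0), (3, 1)]; region rows[3,4) x cols[0,4) = 1x4
Op 7 cut(0, 3): punch at orig (3,3); cuts so far [(3, 0), (3, 1), (3, 3)]; region rows[3,4) x cols[0,4) = 1x4
Op 8 cut(0, 2): punch at orig (3,2); cuts so far [(3, 0), (3, 1), (3, 2), (3, 3)]; region rows[3,4) x cols[0,4) = 1x4
Unfold 1 (reflect across v@4): 8 holes -> [(3, 0), (3, 1), (3, 2), (3, 3), (3, 4), (3, 5), (3, 6), (3, 7)]
Unfold 2 (reflect across v@8): 16 holes -> [(3, 0), (3, 1), (3, 2), (3, 3), (3, 4), (3, 5), (3, 6), (3, 7), (3, 8), (3, 9), (3, 10), (3, 11), (3, 12), (3, 13), (3, 14), (3, 15)]
Unfold 3 (reflect across h@3): 32 holes -> [(2, 0), (2, 1), (2, 2), (2, 3), (2, 4), (2, 5), (2, 6), (2, 7), (2, 8), (2, 9), (2, 10), (2, 11), (2, 12), (2, 13), (2, 14), (2, 15), (3, 0), (3, 1), (3, 2), (3, 3), (3, 4), (3, 5), (3, 6), (3, 7), (3, 8), (3, 9), (3, 10), (3, 11), (3, 12), (3, 13), (3, 14), (3, 15)]
Unfold 4 (reflect across h@2): 64 holes -> [(0, 0), (0, 1), (0, 2), (0, 3), (0, 4), (0, 5), (0, 6), (0, 7), (0, 8), (0, 9), (0, 10), (0, 11), (0, 12), (0, 13), (0, 14), (0, 15), (1, 0), (1, 1), (1, 2), (1, 3), (1, 4), (1, 5), (1, 6), (1, 7), (1, 8), (1, 9), (1, 10), (1, 11), (1, 12), (1, 13), (1, 14), (1, 15), (2, 0), (2, 1), (2, 2), (2, 3), (2, 4), (2, 5), (2, 6), (2, 7), (2, 8), (2, 9), (2, 10), (2, 11), (2, 12), (2, 13), (2, 14), (2, 15), (3, 0), (3, 1), (3, 2), (3, 3), (3, 4), (3, 5), (3, 6), (3, 7), (3, 8), (3, 9), (3, 10), (3, 11), (3, 12), (3, 13), (3, 14), (3, 15)]
Holes: [(0, 0), (0, 1), (0, 2), (0, 3), (0, 4), (0, 5), (0, 6), (0, 7), (0, 8), (0, 9), (0, 10), (0, 11), (0, 12), (0, 13), (0, 14), (0, 15), (1, 0), (1, 1), (1, 2), (1, 3), (1, 4), (1, 5), (1, 6), (1, 7), (1, 8), (1, 9), (1, 10), (1, 11), (1, 12), (1, 13), (1, 14), (1, 15), (2, 0), (2, 1), (2, 2), (2, 3), (2, 4), (2, 5), (2, 6), (2, 7), (2, 8), (2, 9), (2, 10), (2, 11), (2, 12), (2, 13), (2, 14), (2, 15), (3, 0), (3, 1), (3, 2), (3, 3), (3, 4), (3, 5), (3, 6), (3, 7), (3, 8), (3, 9), (3, 10), (3, 11), (3, 12), (3, 13), (3, 14), (3, 15)]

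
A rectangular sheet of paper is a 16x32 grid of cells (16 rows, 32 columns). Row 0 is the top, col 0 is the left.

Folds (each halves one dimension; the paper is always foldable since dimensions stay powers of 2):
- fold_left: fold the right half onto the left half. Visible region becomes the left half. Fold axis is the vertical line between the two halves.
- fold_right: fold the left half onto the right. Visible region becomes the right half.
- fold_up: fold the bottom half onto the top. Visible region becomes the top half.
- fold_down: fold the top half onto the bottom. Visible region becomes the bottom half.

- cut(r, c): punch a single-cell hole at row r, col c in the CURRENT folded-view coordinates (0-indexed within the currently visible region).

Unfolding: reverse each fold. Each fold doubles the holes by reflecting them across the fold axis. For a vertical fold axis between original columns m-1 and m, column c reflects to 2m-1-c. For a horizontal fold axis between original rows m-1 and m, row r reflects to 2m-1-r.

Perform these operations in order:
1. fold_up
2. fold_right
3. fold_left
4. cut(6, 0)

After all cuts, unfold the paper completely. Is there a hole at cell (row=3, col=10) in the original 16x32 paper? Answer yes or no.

Answer: no

Derivation:
Op 1 fold_up: fold axis h@8; visible region now rows[0,8) x cols[0,32) = 8x32
Op 2 fold_right: fold axis v@16; visible region now rows[0,8) x cols[16,32) = 8x16
Op 3 fold_left: fold axis v@24; visible region now rows[0,8) x cols[16,24) = 8x8
Op 4 cut(6, 0): punch at orig (6,16); cuts so far [(6, 16)]; region rows[0,8) x cols[16,24) = 8x8
Unfold 1 (reflect across v@24): 2 holes -> [(6, 16), (6, 31)]
Unfold 2 (reflect across v@16): 4 holes -> [(6, 0), (6, 15), (6, 16), (6, 31)]
Unfold 3 (reflect across h@8): 8 holes -> [(6, 0), (6, 15), (6, 16), (6, 31), (9, 0), (9, 15), (9, 16), (9, 31)]
Holes: [(6, 0), (6, 15), (6, 16), (6, 31), (9, 0), (9, 15), (9, 16), (9, 31)]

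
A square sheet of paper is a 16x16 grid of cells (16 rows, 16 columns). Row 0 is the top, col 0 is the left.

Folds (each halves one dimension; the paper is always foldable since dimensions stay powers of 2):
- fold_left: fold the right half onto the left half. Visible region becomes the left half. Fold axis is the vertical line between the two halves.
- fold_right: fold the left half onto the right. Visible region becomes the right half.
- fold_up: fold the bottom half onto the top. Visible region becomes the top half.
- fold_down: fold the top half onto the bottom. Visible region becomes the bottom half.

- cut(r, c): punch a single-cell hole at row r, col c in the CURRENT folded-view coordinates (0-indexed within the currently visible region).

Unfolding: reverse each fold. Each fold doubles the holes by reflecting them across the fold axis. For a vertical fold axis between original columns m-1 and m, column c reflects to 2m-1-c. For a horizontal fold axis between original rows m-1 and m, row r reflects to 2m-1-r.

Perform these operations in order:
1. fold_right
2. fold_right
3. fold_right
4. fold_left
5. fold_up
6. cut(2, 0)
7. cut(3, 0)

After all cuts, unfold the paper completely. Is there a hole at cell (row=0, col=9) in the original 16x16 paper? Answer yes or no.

Op 1 fold_right: fold axis v@8; visible region now rows[0,16) x cols[8,16) = 16x8
Op 2 fold_right: fold axis v@12; visible region now rows[0,16) x cols[12,16) = 16x4
Op 3 fold_right: fold axis v@14; visible region now rows[0,16) x cols[14,16) = 16x2
Op 4 fold_left: fold axis v@15; visible region now rows[0,16) x cols[14,15) = 16x1
Op 5 fold_up: fold axis h@8; visible region now rows[0,8) x cols[14,15) = 8x1
Op 6 cut(2, 0): punch at orig (2,14); cuts so far [(2, 14)]; region rows[0,8) x cols[14,15) = 8x1
Op 7 cut(3, 0): punch at orig (3,14); cuts so far [(2, 14), (3, 14)]; region rows[0,8) x cols[14,15) = 8x1
Unfold 1 (reflect across h@8): 4 holes -> [(2, 14), (3, 14), (12, 14), (13, 14)]
Unfold 2 (reflect across v@15): 8 holes -> [(2, 14), (2, 15), (3, 14), (3, 15), (12, 14), (12, 15), (13, 14), (13, 15)]
Unfold 3 (reflect across v@14): 16 holes -> [(2, 12), (2, 13), (2, 14), (2, 15), (3, 12), (3, 13), (3, 14), (3, 15), (12, 12), (12, 13), (12, 14), (12, 15), (13, 12), (13, 13), (13, 14), (13, 15)]
Unfold 4 (reflect across v@12): 32 holes -> [(2, 8), (2, 9), (2, 10), (2, 11), (2, 12), (2, 13), (2, 14), (2, 15), (3, 8), (3, 9), (3, 10), (3, 11), (3, 12), (3, 13), (3, 14), (3, 15), (12, 8), (12, 9), (12, 10), (12, 11), (12, 12), (12, 13), (12, 14), (12, 15), (13, 8), (13, 9), (13, 10), (13, 11), (13, 12), (13, 13), (13, 14), (13, 15)]
Unfold 5 (reflect across v@8): 64 holes -> [(2, 0), (2, 1), (2, 2), (2, 3), (2, 4), (2, 5), (2, 6), (2, 7), (2, 8), (2, 9), (2, 10), (2, 11), (2, 12), (2, 13), (2, 14), (2, 15), (3, 0), (3, 1), (3, 2), (3, 3), (3, 4), (3, 5), (3, 6), (3, 7), (3, 8), (3, 9), (3, 10), (3, 11), (3, 12), (3, 13), (3, 14), (3, 15), (12, 0), (12, 1), (12, 2), (12, 3), (12, 4), (12, 5), (12, 6), (12, 7), (12, 8), (12, 9), (12, 10), (12, 11), (12, 12), (12, 13), (12, 14), (12, 15), (13, 0), (13, 1), (13, 2), (13, 3), (13, 4), (13, 5), (13, 6), (13, 7), (13, 8), (13, 9), (13, 10), (13, 11), (13, 12), (13, 13), (13, 14), (13, 15)]
Holes: [(2, 0), (2, 1), (2, 2), (2, 3), (2, 4), (2, 5), (2, 6), (2, 7), (2, 8), (2, 9), (2, 10), (2, 11), (2, 12), (2, 13), (2, 14), (2, 15), (3, 0), (3, 1), (3, 2), (3, 3), (3, 4), (3, 5), (3, 6), (3, 7), (3, 8), (3, 9), (3, 10), (3, 11), (3, 12), (3, 13), (3, 14), (3, 15), (12, 0), (12, 1), (12, 2), (12, 3), (12, 4), (12, 5), (12, 6), (12, 7), (12, 8), (12, 9), (12, 10), (12, 11), (12, 12), (12, 13), (12, 14), (12, 15), (13, 0), (13, 1), (13, 2), (13, 3), (13, 4), (13, 5), (13, 6), (13, 7), (13, 8), (13, 9), (13, 10), (13, 11), (13, 12), (13, 13), (13, 14), (13, 15)]

Answer: no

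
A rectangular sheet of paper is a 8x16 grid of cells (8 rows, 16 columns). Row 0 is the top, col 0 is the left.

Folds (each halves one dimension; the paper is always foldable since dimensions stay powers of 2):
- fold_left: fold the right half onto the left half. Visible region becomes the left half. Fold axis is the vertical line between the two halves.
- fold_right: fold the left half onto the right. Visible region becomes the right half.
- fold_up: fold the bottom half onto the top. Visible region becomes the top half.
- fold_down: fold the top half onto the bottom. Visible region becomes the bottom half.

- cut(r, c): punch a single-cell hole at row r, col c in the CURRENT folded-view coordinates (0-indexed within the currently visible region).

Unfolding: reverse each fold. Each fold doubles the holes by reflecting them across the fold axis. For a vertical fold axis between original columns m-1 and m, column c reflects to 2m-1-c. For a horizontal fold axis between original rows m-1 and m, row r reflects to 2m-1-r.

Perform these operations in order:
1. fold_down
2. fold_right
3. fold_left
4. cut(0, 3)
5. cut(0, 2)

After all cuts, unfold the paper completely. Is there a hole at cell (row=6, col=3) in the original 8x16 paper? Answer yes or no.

Answer: no

Derivation:
Op 1 fold_down: fold axis h@4; visible region now rows[4,8) x cols[0,16) = 4x16
Op 2 fold_right: fold axis v@8; visible region now rows[4,8) x cols[8,16) = 4x8
Op 3 fold_left: fold axis v@12; visible region now rows[4,8) x cols[8,12) = 4x4
Op 4 cut(0, 3): punch at orig (4,11); cuts so far [(4, 11)]; region rows[4,8) x cols[8,12) = 4x4
Op 5 cut(0, 2): punch at orig (4,10); cuts so far [(4, 10), (4, 11)]; region rows[4,8) x cols[8,12) = 4x4
Unfold 1 (reflect across v@12): 4 holes -> [(4, 10), (4, 11), (4, 12), (4, 13)]
Unfold 2 (reflect across v@8): 8 holes -> [(4, 2), (4, 3), (4, 4), (4, 5), (4, 10), (4, 11), (4, 12), (4, 13)]
Unfold 3 (reflect across h@4): 16 holes -> [(3, 2), (3, 3), (3, 4), (3, 5), (3, 10), (3, 11), (3, 12), (3, 13), (4, 2), (4, 3), (4, 4), (4, 5), (4, 10), (4, 11), (4, 12), (4, 13)]
Holes: [(3, 2), (3, 3), (3, 4), (3, 5), (3, 10), (3, 11), (3, 12), (3, 13), (4, 2), (4, 3), (4, 4), (4, 5), (4, 10), (4, 11), (4, 12), (4, 13)]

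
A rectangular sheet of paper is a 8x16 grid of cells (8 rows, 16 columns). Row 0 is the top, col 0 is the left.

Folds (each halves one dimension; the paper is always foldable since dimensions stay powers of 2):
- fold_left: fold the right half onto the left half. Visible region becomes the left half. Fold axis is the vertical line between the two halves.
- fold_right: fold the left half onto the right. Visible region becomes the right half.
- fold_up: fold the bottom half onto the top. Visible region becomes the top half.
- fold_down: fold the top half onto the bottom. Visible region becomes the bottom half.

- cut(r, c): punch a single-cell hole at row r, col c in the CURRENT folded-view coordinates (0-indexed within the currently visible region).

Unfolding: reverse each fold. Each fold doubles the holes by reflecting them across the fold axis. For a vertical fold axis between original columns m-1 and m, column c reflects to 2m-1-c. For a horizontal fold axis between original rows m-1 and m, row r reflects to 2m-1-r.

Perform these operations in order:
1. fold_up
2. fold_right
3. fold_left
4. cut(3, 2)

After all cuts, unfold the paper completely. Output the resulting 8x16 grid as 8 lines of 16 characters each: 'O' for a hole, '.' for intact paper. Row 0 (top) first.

Op 1 fold_up: fold axis h@4; visible region now rows[0,4) x cols[0,16) = 4x16
Op 2 fold_right: fold axis v@8; visible region now rows[0,4) x cols[8,16) = 4x8
Op 3 fold_left: fold axis v@12; visible region now rows[0,4) x cols[8,12) = 4x4
Op 4 cut(3, 2): punch at orig (3,10); cuts so far [(3, 10)]; region rows[0,4) x cols[8,12) = 4x4
Unfold 1 (reflect across v@12): 2 holes -> [(3, 10), (3, 13)]
Unfold 2 (reflect across v@8): 4 holes -> [(3, 2), (3, 5), (3, 10), (3, 13)]
Unfold 3 (reflect across h@4): 8 holes -> [(3, 2), (3, 5), (3, 10), (3, 13), (4, 2), (4, 5), (4, 10), (4, 13)]

Answer: ................
................
................
..O..O....O..O..
..O..O....O..O..
................
................
................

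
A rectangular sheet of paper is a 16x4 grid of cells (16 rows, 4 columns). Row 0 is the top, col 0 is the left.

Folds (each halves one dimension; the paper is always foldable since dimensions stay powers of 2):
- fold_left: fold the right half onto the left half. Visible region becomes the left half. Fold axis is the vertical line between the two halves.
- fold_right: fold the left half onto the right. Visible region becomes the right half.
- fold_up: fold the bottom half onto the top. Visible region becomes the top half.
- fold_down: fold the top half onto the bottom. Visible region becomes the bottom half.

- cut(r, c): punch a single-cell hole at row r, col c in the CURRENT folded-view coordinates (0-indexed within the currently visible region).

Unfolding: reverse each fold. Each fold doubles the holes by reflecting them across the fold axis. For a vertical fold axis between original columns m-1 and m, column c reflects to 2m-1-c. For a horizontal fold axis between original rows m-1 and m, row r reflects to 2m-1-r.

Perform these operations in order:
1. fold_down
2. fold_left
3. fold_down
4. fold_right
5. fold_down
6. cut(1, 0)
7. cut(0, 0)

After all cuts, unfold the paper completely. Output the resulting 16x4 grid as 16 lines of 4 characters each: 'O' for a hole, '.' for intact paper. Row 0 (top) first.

Answer: OOOO
OOOO
OOOO
OOOO
OOOO
OOOO
OOOO
OOOO
OOOO
OOOO
OOOO
OOOO
OOOO
OOOO
OOOO
OOOO

Derivation:
Op 1 fold_down: fold axis h@8; visible region now rows[8,16) x cols[0,4) = 8x4
Op 2 fold_left: fold axis v@2; visible region now rows[8,16) x cols[0,2) = 8x2
Op 3 fold_down: fold axis h@12; visible region now rows[12,16) x cols[0,2) = 4x2
Op 4 fold_right: fold axis v@1; visible region now rows[12,16) x cols[1,2) = 4x1
Op 5 fold_down: fold axis h@14; visible region now rows[14,16) x cols[1,2) = 2x1
Op 6 cut(1, 0): punch at orig (15,1); cuts so far [(15, 1)]; region rows[14,16) x cols[1,2) = 2x1
Op 7 cut(0, 0): punch at orig (14,1); cuts so far [(14, 1), (15, 1)]; region rows[14,16) x cols[1,2) = 2x1
Unfold 1 (reflect across h@14): 4 holes -> [(12, 1), (13, 1), (14, 1), (15, 1)]
Unfold 2 (reflect across v@1): 8 holes -> [(12, 0), (12, 1), (13, 0), (13, 1), (14, 0), (14, 1), (15, 0), (15, 1)]
Unfold 3 (reflect across h@12): 16 holes -> [(8, 0), (8, 1), (9, 0), (9, 1), (10, 0), (10, 1), (11, 0), (11, 1), (12, 0), (12, 1), (13, 0), (13, 1), (14, 0), (14, 1), (15, 0), (15, 1)]
Unfold 4 (reflect across v@2): 32 holes -> [(8, 0), (8, 1), (8, 2), (8, 3), (9, 0), (9, 1), (9, 2), (9, 3), (10, 0), (10, 1), (10, 2), (10, 3), (11, 0), (11, 1), (11, 2), (11, 3), (12, 0), (12, 1), (12, 2), (12, 3), (13, 0), (13, 1), (13, 2), (13, 3), (14, 0), (14, 1), (14, 2), (14, 3), (15, 0), (15, 1), (15, 2), (15, 3)]
Unfold 5 (reflect across h@8): 64 holes -> [(0, 0), (0, 1), (0, 2), (0, 3), (1, 0), (1, 1), (1, 2), (1, 3), (2, 0), (2, 1), (2, 2), (2, 3), (3, 0), (3, 1), (3, 2), (3, 3), (4, 0), (4, 1), (4, 2), (4, 3), (5, 0), (5, 1), (5, 2), (5, 3), (6, 0), (6, 1), (6, 2), (6, 3), (7, 0), (7, 1), (7, 2), (7, 3), (8, 0), (8, 1), (8, 2), (8, 3), (9, 0), (9, 1), (9, 2), (9, 3), (10, 0), (10, 1), (10, 2), (10, 3), (11, 0), (11, 1), (11, 2), (11, 3), (12, 0), (12, 1), (12, 2), (12, 3), (13, 0), (13, 1), (13, 2), (13, 3), (14, 0), (14, 1), (14, 2), (14, 3), (15, 0), (15, 1), (15, 2), (15, 3)]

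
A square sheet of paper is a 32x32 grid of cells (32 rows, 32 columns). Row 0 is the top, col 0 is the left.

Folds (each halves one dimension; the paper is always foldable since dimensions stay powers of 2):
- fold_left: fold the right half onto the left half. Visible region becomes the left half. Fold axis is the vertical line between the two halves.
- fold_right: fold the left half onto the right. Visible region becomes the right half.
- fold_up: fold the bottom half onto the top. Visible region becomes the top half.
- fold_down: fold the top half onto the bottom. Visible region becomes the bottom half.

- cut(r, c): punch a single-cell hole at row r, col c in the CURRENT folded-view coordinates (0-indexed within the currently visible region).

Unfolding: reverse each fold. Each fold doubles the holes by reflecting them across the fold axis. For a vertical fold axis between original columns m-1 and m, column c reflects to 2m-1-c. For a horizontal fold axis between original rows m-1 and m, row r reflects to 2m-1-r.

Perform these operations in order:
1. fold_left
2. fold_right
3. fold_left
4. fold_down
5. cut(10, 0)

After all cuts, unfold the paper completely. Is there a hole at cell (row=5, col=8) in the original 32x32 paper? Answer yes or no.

Answer: yes

Derivation:
Op 1 fold_left: fold axis v@16; visible region now rows[0,32) x cols[0,16) = 32x16
Op 2 fold_right: fold axis v@8; visible region now rows[0,32) x cols[8,16) = 32x8
Op 3 fold_left: fold axis v@12; visible region now rows[0,32) x cols[8,12) = 32x4
Op 4 fold_down: fold axis h@16; visible region now rows[16,32) x cols[8,12) = 16x4
Op 5 cut(10, 0): punch at orig (26,8); cuts so far [(26, 8)]; region rows[16,32) x cols[8,12) = 16x4
Unfold 1 (reflect across h@16): 2 holes -> [(5, 8), (26, 8)]
Unfold 2 (reflect across v@12): 4 holes -> [(5, 8), (5, 15), (26, 8), (26, 15)]
Unfold 3 (reflect across v@8): 8 holes -> [(5, 0), (5, 7), (5, 8), (5, 15), (26, 0), (26, 7), (26, 8), (26, 15)]
Unfold 4 (reflect across v@16): 16 holes -> [(5, 0), (5, 7), (5, 8), (5, 15), (5, 16), (5, 23), (5, 24), (5, 31), (26, 0), (26, 7), (26, 8), (26, 15), (26, 16), (26, 23), (26, 24), (26, 31)]
Holes: [(5, 0), (5, 7), (5, 8), (5, 15), (5, 16), (5, 23), (5, 24), (5, 31), (26, 0), (26, 7), (26, 8), (26, 15), (26, 16), (26, 23), (26, 24), (26, 31)]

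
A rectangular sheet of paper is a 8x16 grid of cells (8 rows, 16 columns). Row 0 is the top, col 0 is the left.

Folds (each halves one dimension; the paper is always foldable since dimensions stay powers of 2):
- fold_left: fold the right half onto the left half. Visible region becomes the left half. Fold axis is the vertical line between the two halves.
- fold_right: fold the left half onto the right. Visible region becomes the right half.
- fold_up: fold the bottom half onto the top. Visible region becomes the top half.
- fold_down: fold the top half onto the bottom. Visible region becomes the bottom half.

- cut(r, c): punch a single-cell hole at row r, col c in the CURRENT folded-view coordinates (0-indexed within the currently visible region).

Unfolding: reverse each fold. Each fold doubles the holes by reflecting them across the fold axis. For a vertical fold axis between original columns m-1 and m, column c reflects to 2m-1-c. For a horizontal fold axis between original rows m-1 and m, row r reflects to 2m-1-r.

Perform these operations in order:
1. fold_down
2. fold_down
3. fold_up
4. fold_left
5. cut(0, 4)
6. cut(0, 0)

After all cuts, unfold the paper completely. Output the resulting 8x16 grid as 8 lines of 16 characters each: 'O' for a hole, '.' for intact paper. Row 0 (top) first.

Answer: O...O......O...O
O...O......O...O
O...O......O...O
O...O......O...O
O...O......O...O
O...O......O...O
O...O......O...O
O...O......O...O

Derivation:
Op 1 fold_down: fold axis h@4; visible region now rows[4,8) x cols[0,16) = 4x16
Op 2 fold_down: fold axis h@6; visible region now rows[6,8) x cols[0,16) = 2x16
Op 3 fold_up: fold axis h@7; visible region now rows[6,7) x cols[0,16) = 1x16
Op 4 fold_left: fold axis v@8; visible region now rows[6,7) x cols[0,8) = 1x8
Op 5 cut(0, 4): punch at orig (6,4); cuts so far [(6, 4)]; region rows[6,7) x cols[0,8) = 1x8
Op 6 cut(0, 0): punch at orig (6,0); cuts so far [(6, 0), (6, 4)]; region rows[6,7) x cols[0,8) = 1x8
Unfold 1 (reflect across v@8): 4 holes -> [(6, 0), (6, 4), (6, 11), (6, 15)]
Unfold 2 (reflect across h@7): 8 holes -> [(6, 0), (6, 4), (6, 11), (6, 15), (7, 0), (7, 4), (7, 11), (7, 15)]
Unfold 3 (reflect across h@6): 16 holes -> [(4, 0), (4, 4), (4, 11), (4, 15), (5, 0), (5, 4), (5, 11), (5, 15), (6, 0), (6, 4), (6, 11), (6, 15), (7, 0), (7, 4), (7, 11), (7, 15)]
Unfold 4 (reflect across h@4): 32 holes -> [(0, 0), (0, 4), (0, 11), (0, 15), (1, 0), (1, 4), (1, 11), (1, 15), (2, 0), (2, 4), (2, 11), (2, 15), (3, 0), (3, 4), (3, 11), (3, 15), (4, 0), (4, 4), (4, 11), (4, 15), (5, 0), (5, 4), (5, 11), (5, 15), (6, 0), (6, 4), (6, 11), (6, 15), (7, 0), (7, 4), (7, 11), (7, 15)]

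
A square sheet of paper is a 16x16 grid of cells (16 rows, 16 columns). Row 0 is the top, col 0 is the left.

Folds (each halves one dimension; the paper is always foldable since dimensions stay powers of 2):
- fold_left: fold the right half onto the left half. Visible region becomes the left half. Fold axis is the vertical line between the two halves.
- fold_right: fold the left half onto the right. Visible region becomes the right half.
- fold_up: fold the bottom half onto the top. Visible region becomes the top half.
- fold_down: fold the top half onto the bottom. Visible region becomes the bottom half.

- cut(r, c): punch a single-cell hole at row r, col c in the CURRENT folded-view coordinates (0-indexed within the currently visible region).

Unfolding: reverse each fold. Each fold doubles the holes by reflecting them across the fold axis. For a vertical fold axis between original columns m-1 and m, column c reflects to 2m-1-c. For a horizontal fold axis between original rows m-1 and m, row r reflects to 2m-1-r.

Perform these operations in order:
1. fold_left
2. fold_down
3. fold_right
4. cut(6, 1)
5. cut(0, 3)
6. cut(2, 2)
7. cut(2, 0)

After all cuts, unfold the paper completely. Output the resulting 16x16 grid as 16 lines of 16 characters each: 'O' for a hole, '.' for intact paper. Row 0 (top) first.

Op 1 fold_left: fold axis v@8; visible region now rows[0,16) x cols[0,8) = 16x8
Op 2 fold_down: fold axis h@8; visible region now rows[8,16) x cols[0,8) = 8x8
Op 3 fold_right: fold axis v@4; visible region now rows[8,16) x cols[4,8) = 8x4
Op 4 cut(6, 1): punch at orig (14,5); cuts so far [(14, 5)]; region rows[8,16) x cols[4,8) = 8x4
Op 5 cut(0, 3): punch at orig (8,7); cuts so far [(8, 7), (14, 5)]; region rows[8,16) x cols[4,8) = 8x4
Op 6 cut(2, 2): punch at orig (10,6); cuts so far [(8, 7), (10, 6), (14, 5)]; region rows[8,16) x cols[4,8) = 8x4
Op 7 cut(2, 0): punch at orig (10,4); cuts so far [(8, 7), (10, 4), (10, 6), (14, 5)]; region rows[8,16) x cols[4,8) = 8x4
Unfold 1 (reflect across v@4): 8 holes -> [(8, 0), (8, 7), (10, 1), (10, 3), (10, 4), (10, 6), (14, 2), (14, 5)]
Unfold 2 (reflect across h@8): 16 holes -> [(1, 2), (1, 5), (5, 1), (5, 3), (5, 4), (5, 6), (7, 0), (7, 7), (8, 0), (8, 7), (10, 1), (10, 3), (10, 4), (10, 6), (14, 2), (14, 5)]
Unfold 3 (reflect across v@8): 32 holes -> [(1, 2), (1, 5), (1, 10), (1, 13), (5, 1), (5, 3), (5, 4), (5, 6), (5, 9), (5, 11), (5, 12), (5, 14), (7, 0), (7, 7), (7, 8), (7, 15), (8, 0), (8, 7), (8, 8), (8, 15), (10, 1), (10, 3), (10, 4), (10, 6), (10, 9), (10, 11), (10, 12), (10, 14), (14, 2), (14, 5), (14, 10), (14, 13)]

Answer: ................
..O..O....O..O..
................
................
................
.O.OO.O..O.OO.O.
................
O......OO......O
O......OO......O
................
.O.OO.O..O.OO.O.
................
................
................
..O..O....O..O..
................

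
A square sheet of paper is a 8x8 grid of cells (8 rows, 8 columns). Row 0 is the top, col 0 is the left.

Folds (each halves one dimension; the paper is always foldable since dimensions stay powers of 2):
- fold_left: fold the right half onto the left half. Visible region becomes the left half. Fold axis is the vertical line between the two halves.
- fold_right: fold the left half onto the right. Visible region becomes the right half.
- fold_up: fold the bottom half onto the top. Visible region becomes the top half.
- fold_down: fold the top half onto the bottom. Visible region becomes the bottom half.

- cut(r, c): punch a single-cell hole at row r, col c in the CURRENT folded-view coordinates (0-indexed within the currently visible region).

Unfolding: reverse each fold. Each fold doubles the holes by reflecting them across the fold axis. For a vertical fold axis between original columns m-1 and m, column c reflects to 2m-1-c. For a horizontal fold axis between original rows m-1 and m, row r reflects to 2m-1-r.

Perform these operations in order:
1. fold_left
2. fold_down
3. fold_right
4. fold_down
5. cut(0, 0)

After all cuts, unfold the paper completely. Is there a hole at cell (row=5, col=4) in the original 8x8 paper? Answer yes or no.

Answer: no

Derivation:
Op 1 fold_left: fold axis v@4; visible region now rows[0,8) x cols[0,4) = 8x4
Op 2 fold_down: fold axis h@4; visible region now rows[4,8) x cols[0,4) = 4x4
Op 3 fold_right: fold axis v@2; visible region now rows[4,8) x cols[2,4) = 4x2
Op 4 fold_down: fold axis h@6; visible region now rows[6,8) x cols[2,4) = 2x2
Op 5 cut(0, 0): punch at orig (6,2); cuts so far [(6, 2)]; region rows[6,8) x cols[2,4) = 2x2
Unfold 1 (reflect across h@6): 2 holes -> [(5, 2), (6, 2)]
Unfold 2 (reflect across v@2): 4 holes -> [(5, 1), (5, 2), (6, 1), (6, 2)]
Unfold 3 (reflect across h@4): 8 holes -> [(1, 1), (1, 2), (2, 1), (2, 2), (5, 1), (5, 2), (6, 1), (6, 2)]
Unfold 4 (reflect across v@4): 16 holes -> [(1, 1), (1, 2), (1, 5), (1, 6), (2, 1), (2, 2), (2, 5), (2, 6), (5, 1), (5, 2), (5, 5), (5, 6), (6, 1), (6, 2), (6, 5), (6, 6)]
Holes: [(1, 1), (1, 2), (1, 5), (1, 6), (2, 1), (2, 2), (2, 5), (2, 6), (5, 1), (5, 2), (5, 5), (5, 6), (6, 1), (6, 2), (6, 5), (6, 6)]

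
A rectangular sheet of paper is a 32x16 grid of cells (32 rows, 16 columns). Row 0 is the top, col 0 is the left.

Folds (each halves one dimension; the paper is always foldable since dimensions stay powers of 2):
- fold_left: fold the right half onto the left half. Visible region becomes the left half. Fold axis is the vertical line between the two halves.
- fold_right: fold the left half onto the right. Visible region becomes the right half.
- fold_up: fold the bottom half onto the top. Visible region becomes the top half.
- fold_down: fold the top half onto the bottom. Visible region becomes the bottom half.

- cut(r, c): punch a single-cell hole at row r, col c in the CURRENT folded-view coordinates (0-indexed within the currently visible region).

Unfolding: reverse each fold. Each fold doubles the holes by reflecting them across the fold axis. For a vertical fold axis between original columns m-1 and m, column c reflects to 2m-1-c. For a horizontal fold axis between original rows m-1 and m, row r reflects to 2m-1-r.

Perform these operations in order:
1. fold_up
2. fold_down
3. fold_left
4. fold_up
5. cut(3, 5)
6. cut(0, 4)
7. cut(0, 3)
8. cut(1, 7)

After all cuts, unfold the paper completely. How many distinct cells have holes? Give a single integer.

Op 1 fold_up: fold axis h@16; visible region now rows[0,16) x cols[0,16) = 16x16
Op 2 fold_down: fold axis h@8; visible region now rows[8,16) x cols[0,16) = 8x16
Op 3 fold_left: fold axis v@8; visible region now rows[8,16) x cols[0,8) = 8x8
Op 4 fold_up: fold axis h@12; visible region now rows[8,12) x cols[0,8) = 4x8
Op 5 cut(3, 5): punch at orig (11,5); cuts so far [(11, 5)]; region rows[8,12) x cols[0,8) = 4x8
Op 6 cut(0, 4): punch at orig (8,4); cuts so far [(8, 4), (11, 5)]; region rows[8,12) x cols[0,8) = 4x8
Op 7 cut(0, 3): punch at orig (8,3); cuts so far [(8, 3), (8, 4), (11, 5)]; region rows[8,12) x cols[0,8) = 4x8
Op 8 cut(1, 7): punch at orig (9,7); cuts so far [(8, 3), (8, 4), (9, 7), (11, 5)]; region rows[8,12) x cols[0,8) = 4x8
Unfold 1 (reflect across h@12): 8 holes -> [(8, 3), (8, 4), (9, 7), (11, 5), (12, 5), (14, 7), (15, 3), (15, 4)]
Unfold 2 (reflect across v@8): 16 holes -> [(8, 3), (8, 4), (8, 11), (8, 12), (9, 7), (9, 8), (11, 5), (11, 10), (12, 5), (12, 10), (14, 7), (14, 8), (15, 3), (15, 4), (15, 11), (15, 12)]
Unfold 3 (reflect across h@8): 32 holes -> [(0, 3), (0, 4), (0, 11), (0, 12), (1, 7), (1, 8), (3, 5), (3, 10), (4, 5), (4, 10), (6, 7), (6, 8), (7, 3), (7, 4), (7, 11), (7, 12), (8, 3), (8, 4), (8, 11), (8, 12), (9, 7), (9, 8), (11, 5), (11, 10), (12, 5), (12, 10), (14, 7), (14, 8), (15, 3), (15, 4), (15, 11), (15, 12)]
Unfold 4 (reflect across h@16): 64 holes -> [(0, 3), (0, 4), (0, 11), (0, 12), (1, 7), (1, 8), (3, 5), (3, 10), (4, 5), (4, 10), (6, 7), (6, 8), (7, 3), (7, 4), (7, 11), (7, 12), (8, 3), (8, 4), (8, 11), (8, 12), (9, 7), (9, 8), (11, 5), (11, 10), (12, 5), (12, 10), (14, 7), (14, 8), (15, 3), (15, 4), (15, 11), (15, 12), (16, 3), (16, 4), (16, 11), (16, 12), (17, 7), (17, 8), (19, 5), (19, 10), (20, 5), (20, 10), (22, 7), (22, 8), (23, 3), (23, 4), (23, 11), (23, 12), (24, 3), (24, 4), (24, 11), (24, 12), (25, 7), (25, 8), (27, 5), (27, 10), (28, 5), (28, 10), (30, 7), (30, 8), (31, 3), (31, 4), (31, 11), (31, 12)]

Answer: 64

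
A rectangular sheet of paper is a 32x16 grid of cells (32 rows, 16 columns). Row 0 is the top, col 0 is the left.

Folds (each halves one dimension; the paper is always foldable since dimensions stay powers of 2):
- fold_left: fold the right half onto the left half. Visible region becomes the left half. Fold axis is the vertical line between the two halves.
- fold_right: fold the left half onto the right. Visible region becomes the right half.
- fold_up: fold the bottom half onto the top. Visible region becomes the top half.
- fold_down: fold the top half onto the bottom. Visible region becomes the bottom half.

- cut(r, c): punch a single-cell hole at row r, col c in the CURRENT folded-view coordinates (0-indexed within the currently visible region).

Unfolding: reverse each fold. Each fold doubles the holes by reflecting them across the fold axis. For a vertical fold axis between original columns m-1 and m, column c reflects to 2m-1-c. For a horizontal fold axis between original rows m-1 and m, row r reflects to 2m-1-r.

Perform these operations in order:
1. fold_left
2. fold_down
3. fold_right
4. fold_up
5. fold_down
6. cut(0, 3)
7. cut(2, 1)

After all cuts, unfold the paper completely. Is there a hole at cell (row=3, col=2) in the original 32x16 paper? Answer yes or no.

Op 1 fold_left: fold axis v@8; visible region now rows[0,32) x cols[0,8) = 32x8
Op 2 fold_down: fold axis h@16; visible region now rows[16,32) x cols[0,8) = 16x8
Op 3 fold_right: fold axis v@4; visible region now rows[16,32) x cols[4,8) = 16x4
Op 4 fold_up: fold axis h@24; visible region now rows[16,24) x cols[4,8) = 8x4
Op 5 fold_down: fold axis h@20; visible region now rows[20,24) x cols[4,8) = 4x4
Op 6 cut(0, 3): punch at orig (20,7); cuts so far [(20, 7)]; region rows[20,24) x cols[4,8) = 4x4
Op 7 cut(2, 1): punch at orig (22,5); cuts so far [(20, 7), (22, 5)]; region rows[20,24) x cols[4,8) = 4x4
Unfold 1 (reflect across h@20): 4 holes -> [(17, 5), (19, 7), (20, 7), (22, 5)]
Unfold 2 (reflect across h@24): 8 holes -> [(17, 5), (19, 7), (20, 7), (22, 5), (25, 5), (27, 7), (28, 7), (30, 5)]
Unfold 3 (reflect across v@4): 16 holes -> [(17, 2), (17, 5), (19, 0), (19, 7), (20, 0), (20, 7), (22, 2), (22, 5), (25, 2), (25, 5), (27, 0), (27, 7), (28, 0), (28, 7), (30, 2), (30, 5)]
Unfold 4 (reflect across h@16): 32 holes -> [(1, 2), (1, 5), (3, 0), (3, 7), (4, 0), (4, 7), (6, 2), (6, 5), (9, 2), (9, 5), (11, 0), (11, 7), (12, 0), (12, 7), (14, 2), (14, 5), (17, 2), (17, 5), (19, 0), (19, 7), (20, 0), (20, 7), (22, 2), (22, 5), (25, 2), (25, 5), (27, 0), (27, 7), (28, 0), (28, 7), (30, 2), (30, 5)]
Unfold 5 (reflect across v@8): 64 holes -> [(1, 2), (1, 5), (1, 10), (1, 13), (3, 0), (3, 7), (3, 8), (3, 15), (4, 0), (4, 7), (4, 8), (4, 15), (6, 2), (6, 5), (6, 10), (6, 13), (9, 2), (9, 5), (9, 10), (9, 13), (11, 0), (11, 7), (11, 8), (11, 15), (12, 0), (12, 7), (12, 8), (12, 15), (14, 2), (14, 5), (14, 10), (14, 13), (17, 2), (17, 5), (17, 10), (17, 13), (19, 0), (19, 7), (19, 8), (19, 15), (20, 0), (20, 7), (20, 8), (20, 15), (22, 2), (22, 5), (22, 10), (22, 13), (25, 2), (25, 5), (25, 10), (25, 13), (27, 0), (27, 7), (27, 8), (27, 15), (28, 0), (28, 7), (28, 8), (28, 15), (30, 2), (30, 5), (30, 10), (30, 13)]
Holes: [(1, 2), (1, 5), (1, 10), (1, 13), (3, 0), (3, 7), (3, 8), (3, 15), (4, 0), (4, 7), (4, 8), (4, 15), (6, 2), (6, 5), (6, 10), (6, 13), (9, 2), (9, 5), (9, 10), (9, 13), (11, 0), (11, 7), (11, 8), (11, 15), (12, 0), (12, 7), (12, 8), (12, 15), (14, 2), (14, 5), (14, 10), (14, 13), (17, 2), (17, 5), (17, 10), (17, 13), (19, 0), (19, 7), (19, 8), (19, 15), (20, 0), (20, 7), (20, 8), (20, 15), (22, 2), (22, 5), (22, 10), (22, 13), (25, 2), (25, 5), (25, 10), (25, 13), (27, 0), (27, 7), (27, 8), (27, 15), (28, 0), (28, 7), (28, 8), (28, 15), (30, 2), (30, 5), (30, 10), (30, 13)]

Answer: no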